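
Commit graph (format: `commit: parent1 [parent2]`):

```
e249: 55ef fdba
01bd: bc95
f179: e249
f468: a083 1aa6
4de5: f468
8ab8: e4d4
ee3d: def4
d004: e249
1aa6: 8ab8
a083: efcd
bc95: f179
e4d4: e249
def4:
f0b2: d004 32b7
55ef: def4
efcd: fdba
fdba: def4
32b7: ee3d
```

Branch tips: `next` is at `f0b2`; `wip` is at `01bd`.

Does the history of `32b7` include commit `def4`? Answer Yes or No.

Ancestors of 32b7 (commits reachable by following parents): {32b7, def4, ee3d}.
def4 is in that set, so it is an ancestor of 32b7.

Yes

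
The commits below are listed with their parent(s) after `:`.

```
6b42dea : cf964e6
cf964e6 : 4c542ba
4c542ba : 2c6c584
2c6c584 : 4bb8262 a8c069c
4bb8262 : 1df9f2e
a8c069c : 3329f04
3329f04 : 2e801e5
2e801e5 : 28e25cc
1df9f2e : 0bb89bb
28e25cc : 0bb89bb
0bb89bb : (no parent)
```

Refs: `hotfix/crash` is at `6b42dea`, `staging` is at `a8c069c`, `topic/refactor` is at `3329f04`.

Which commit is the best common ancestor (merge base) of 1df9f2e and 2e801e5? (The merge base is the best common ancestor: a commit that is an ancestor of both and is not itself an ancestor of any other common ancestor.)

Ancestors of 1df9f2e: {0bb89bb, 1df9f2e}.
Ancestors of 2e801e5: {0bb89bb, 28e25cc, 2e801e5}.
Common ancestors: {0bb89bb}.
The only common ancestor is 0bb89bb, so it is the merge base.

0bb89bb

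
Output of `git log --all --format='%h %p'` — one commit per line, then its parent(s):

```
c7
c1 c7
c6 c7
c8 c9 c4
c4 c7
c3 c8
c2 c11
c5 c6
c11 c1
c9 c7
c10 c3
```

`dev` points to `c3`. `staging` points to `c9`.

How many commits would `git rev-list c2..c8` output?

Reachable from c8: {c4, c7, c8, c9}.
Reachable from c2: {c1, c11, c2, c7}.
In c8's history but not c2's: {c4, c8, c9} — 3 commits.

3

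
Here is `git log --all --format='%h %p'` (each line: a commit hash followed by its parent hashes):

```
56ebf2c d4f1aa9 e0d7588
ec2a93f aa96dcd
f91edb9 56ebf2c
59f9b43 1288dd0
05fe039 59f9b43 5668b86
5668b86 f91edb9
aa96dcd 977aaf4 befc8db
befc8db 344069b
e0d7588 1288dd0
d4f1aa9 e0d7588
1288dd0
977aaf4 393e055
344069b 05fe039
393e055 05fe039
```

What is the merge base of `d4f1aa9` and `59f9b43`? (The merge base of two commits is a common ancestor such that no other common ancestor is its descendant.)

1288dd0

Ancestors of d4f1aa9: {1288dd0, d4f1aa9, e0d7588}.
Ancestors of 59f9b43: {1288dd0, 59f9b43}.
Common ancestors: {1288dd0}.
The only common ancestor is 1288dd0, so it is the merge base.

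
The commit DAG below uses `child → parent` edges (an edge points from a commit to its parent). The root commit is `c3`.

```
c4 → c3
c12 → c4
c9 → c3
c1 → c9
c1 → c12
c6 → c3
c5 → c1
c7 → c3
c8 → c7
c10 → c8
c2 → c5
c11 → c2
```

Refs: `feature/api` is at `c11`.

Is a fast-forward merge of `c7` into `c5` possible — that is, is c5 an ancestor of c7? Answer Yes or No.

No

A fast-forward from c5 to c7 is possible iff c5 is an ancestor of c7.
Ancestors of c7: {c3, c7}.
c5 is not among them, so fast-forward is not possible.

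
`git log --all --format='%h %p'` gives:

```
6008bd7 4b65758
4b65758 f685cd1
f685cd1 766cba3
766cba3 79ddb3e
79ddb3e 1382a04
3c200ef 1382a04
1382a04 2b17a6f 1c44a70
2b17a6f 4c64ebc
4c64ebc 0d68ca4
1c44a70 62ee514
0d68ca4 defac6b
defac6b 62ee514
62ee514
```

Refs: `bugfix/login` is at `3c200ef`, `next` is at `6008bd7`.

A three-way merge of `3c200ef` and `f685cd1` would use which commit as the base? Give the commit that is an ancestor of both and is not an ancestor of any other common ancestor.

Ancestors of 3c200ef: {0d68ca4, 1382a04, 1c44a70, 2b17a6f, 3c200ef, 4c64ebc, 62ee514, defac6b}.
Ancestors of f685cd1: {0d68ca4, 1382a04, 1c44a70, 2b17a6f, 4c64ebc, 62ee514, 766cba3, 79ddb3e, defac6b, f685cd1}.
Common ancestors: {0d68ca4, 1382a04, 1c44a70, 2b17a6f, 4c64ebc, 62ee514, defac6b}.
Among these, 1382a04 is not an ancestor of any other common ancestor — it is the merge base.

1382a04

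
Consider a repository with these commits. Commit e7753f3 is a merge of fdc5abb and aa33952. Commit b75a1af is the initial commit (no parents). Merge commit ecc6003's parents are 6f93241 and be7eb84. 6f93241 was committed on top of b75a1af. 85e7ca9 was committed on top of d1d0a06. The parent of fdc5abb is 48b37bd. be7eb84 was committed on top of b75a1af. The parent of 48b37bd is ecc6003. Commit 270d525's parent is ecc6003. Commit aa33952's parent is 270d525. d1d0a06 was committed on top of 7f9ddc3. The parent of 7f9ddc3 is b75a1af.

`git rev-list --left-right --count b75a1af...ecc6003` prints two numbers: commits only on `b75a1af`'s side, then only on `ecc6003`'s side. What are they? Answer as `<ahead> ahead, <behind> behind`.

0 ahead, 3 behind

Reachable from b75a1af: {b75a1af}.
Reachable from ecc6003: {6f93241, b75a1af, be7eb84, ecc6003}.
Only in b75a1af's history (ahead): {} — 0.
Only in ecc6003's history (behind): {6f93241, be7eb84, ecc6003} — 3.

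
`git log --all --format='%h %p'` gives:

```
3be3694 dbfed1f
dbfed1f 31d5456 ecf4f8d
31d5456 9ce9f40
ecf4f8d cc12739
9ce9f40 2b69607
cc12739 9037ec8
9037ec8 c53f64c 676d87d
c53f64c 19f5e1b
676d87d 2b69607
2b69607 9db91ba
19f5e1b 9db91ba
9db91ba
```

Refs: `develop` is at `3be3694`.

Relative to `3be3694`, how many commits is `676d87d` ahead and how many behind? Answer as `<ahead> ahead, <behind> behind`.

0 ahead, 9 behind

Reachable from 676d87d: {2b69607, 676d87d, 9db91ba}.
Reachable from 3be3694: {19f5e1b, 2b69607, 31d5456, 3be3694, 676d87d, 9037ec8, 9ce9f40, 9db91ba, c53f64c, cc12739, dbfed1f, ecf4f8d}.
Only in 676d87d's history (ahead): {} — 0.
Only in 3be3694's history (behind): {19f5e1b, 31d5456, 3be3694, 9037ec8, 9ce9f40, c53f64c, cc12739, dbfed1f, ecf4f8d} — 9.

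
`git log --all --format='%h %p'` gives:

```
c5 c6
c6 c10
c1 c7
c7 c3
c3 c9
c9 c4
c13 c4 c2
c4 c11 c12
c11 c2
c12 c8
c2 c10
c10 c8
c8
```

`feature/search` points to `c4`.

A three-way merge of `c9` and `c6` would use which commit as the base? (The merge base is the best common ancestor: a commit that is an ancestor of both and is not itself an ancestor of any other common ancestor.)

c10

Ancestors of c9: {c10, c11, c12, c2, c4, c8, c9}.
Ancestors of c6: {c10, c6, c8}.
Common ancestors: {c10, c8}.
Among these, c10 is not an ancestor of any other common ancestor — it is the merge base.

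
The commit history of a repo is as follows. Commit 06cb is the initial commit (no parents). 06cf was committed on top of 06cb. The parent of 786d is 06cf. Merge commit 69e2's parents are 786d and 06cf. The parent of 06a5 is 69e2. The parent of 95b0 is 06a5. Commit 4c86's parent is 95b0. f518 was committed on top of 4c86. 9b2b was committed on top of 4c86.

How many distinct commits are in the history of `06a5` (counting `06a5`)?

Walking parent pointers from 06a5: reachable set = {06a5, 06cb, 06cf, 69e2, 786d}.
That is 5 commits.

5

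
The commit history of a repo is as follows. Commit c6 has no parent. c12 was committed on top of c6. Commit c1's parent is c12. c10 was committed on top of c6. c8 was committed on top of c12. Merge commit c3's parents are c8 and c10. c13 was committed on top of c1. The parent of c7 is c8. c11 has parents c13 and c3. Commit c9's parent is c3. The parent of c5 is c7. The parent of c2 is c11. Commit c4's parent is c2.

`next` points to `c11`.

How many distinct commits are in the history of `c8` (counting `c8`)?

Walking parent pointers from c8: reachable set = {c12, c6, c8}.
That is 3 commits.

3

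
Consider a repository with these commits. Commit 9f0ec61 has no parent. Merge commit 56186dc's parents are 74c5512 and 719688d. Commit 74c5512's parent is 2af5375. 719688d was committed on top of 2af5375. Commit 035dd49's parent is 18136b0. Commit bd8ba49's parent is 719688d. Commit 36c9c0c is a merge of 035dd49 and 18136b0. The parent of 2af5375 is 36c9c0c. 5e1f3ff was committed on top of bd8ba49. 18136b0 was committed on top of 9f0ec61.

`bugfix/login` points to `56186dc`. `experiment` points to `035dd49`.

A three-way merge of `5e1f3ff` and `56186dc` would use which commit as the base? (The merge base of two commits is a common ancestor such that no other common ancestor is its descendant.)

Ancestors of 5e1f3ff: {035dd49, 18136b0, 2af5375, 36c9c0c, 5e1f3ff, 719688d, 9f0ec61, bd8ba49}.
Ancestors of 56186dc: {035dd49, 18136b0, 2af5375, 36c9c0c, 56186dc, 719688d, 74c5512, 9f0ec61}.
Common ancestors: {035dd49, 18136b0, 2af5375, 36c9c0c, 719688d, 9f0ec61}.
Among these, 719688d is not an ancestor of any other common ancestor — it is the merge base.

719688d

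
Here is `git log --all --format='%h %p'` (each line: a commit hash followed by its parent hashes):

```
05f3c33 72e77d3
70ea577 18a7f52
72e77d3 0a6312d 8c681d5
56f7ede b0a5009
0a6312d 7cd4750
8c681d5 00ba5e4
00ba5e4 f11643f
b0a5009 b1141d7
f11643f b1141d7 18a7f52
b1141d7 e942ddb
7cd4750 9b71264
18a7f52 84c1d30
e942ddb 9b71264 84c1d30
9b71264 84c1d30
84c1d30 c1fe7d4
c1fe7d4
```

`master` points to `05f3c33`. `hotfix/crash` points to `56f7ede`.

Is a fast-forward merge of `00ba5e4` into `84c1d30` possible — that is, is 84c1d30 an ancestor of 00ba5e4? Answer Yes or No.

A fast-forward from 84c1d30 to 00ba5e4 is possible iff 84c1d30 is an ancestor of 00ba5e4.
Ancestors of 00ba5e4: {00ba5e4, 18a7f52, 84c1d30, 9b71264, b1141d7, c1fe7d4, e942ddb, f11643f}.
84c1d30 is among them, so fast-forward is possible.

Yes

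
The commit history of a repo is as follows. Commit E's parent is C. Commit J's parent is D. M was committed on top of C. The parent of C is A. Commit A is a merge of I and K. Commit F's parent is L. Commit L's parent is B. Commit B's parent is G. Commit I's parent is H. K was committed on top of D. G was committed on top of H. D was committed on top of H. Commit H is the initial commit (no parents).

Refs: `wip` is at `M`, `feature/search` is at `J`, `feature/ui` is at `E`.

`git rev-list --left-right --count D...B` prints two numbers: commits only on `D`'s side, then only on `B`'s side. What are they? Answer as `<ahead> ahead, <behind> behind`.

Reachable from D: {D, H}.
Reachable from B: {B, G, H}.
Only in D's history (ahead): {D} — 1.
Only in B's history (behind): {B, G} — 2.

1 ahead, 2 behind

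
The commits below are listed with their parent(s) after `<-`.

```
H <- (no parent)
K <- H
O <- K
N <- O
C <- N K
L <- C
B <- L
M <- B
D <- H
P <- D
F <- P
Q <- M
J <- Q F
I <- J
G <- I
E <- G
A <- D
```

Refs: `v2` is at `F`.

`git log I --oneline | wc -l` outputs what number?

Walking parent pointers from I: reachable set = {B, C, D, F, H, I, J, K, L, M, N, O, P, Q}.
That is 14 commits.

14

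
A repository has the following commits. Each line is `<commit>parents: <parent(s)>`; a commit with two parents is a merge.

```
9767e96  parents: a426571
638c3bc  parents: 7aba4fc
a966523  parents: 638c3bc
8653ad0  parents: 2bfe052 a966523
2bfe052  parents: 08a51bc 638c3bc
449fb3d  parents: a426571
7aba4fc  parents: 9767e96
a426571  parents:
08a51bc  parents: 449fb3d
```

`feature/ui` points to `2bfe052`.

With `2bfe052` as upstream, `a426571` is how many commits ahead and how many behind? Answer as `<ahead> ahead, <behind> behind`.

0 ahead, 6 behind

Reachable from a426571: {a426571}.
Reachable from 2bfe052: {08a51bc, 2bfe052, 449fb3d, 638c3bc, 7aba4fc, 9767e96, a426571}.
Only in a426571's history (ahead): {} — 0.
Only in 2bfe052's history (behind): {08a51bc, 2bfe052, 449fb3d, 638c3bc, 7aba4fc, 9767e96} — 6.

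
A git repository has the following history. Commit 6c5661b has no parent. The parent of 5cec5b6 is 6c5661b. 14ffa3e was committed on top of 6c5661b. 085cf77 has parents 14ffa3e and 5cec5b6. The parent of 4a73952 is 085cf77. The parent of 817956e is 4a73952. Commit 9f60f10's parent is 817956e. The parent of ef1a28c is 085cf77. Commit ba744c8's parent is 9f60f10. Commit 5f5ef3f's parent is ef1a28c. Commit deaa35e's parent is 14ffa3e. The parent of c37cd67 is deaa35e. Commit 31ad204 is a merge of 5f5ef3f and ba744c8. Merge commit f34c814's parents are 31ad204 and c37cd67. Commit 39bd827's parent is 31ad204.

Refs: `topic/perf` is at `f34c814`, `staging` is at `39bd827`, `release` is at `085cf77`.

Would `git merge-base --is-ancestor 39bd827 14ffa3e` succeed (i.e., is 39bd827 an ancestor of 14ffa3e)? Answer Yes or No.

Ancestors of 14ffa3e: {14ffa3e, 6c5661b}.
39bd827 is not in that set, so it is not an ancestor of 14ffa3e.

No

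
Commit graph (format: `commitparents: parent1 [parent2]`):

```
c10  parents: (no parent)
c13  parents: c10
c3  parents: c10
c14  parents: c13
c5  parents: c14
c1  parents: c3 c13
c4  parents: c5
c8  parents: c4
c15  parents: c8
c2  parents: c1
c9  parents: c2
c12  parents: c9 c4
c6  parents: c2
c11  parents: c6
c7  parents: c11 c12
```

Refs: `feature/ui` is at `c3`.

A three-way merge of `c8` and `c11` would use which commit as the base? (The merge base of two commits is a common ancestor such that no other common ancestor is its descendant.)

c13

Ancestors of c8: {c10, c13, c14, c4, c5, c8}.
Ancestors of c11: {c1, c10, c11, c13, c2, c3, c6}.
Common ancestors: {c10, c13}.
Among these, c13 is not an ancestor of any other common ancestor — it is the merge base.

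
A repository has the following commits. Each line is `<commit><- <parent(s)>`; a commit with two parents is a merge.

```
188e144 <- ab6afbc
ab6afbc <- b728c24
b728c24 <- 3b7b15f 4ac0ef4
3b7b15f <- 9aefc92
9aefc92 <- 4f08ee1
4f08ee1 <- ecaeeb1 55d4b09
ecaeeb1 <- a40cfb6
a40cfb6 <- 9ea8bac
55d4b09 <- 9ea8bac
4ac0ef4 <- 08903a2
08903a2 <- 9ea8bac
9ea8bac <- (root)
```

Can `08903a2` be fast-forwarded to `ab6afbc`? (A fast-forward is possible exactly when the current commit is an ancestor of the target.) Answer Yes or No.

A fast-forward from 08903a2 to ab6afbc is possible iff 08903a2 is an ancestor of ab6afbc.
Ancestors of ab6afbc: {08903a2, 3b7b15f, 4ac0ef4, 4f08ee1, 55d4b09, 9aefc92, 9ea8bac, a40cfb6, ab6afbc, b728c24, ecaeeb1}.
08903a2 is among them, so fast-forward is possible.

Yes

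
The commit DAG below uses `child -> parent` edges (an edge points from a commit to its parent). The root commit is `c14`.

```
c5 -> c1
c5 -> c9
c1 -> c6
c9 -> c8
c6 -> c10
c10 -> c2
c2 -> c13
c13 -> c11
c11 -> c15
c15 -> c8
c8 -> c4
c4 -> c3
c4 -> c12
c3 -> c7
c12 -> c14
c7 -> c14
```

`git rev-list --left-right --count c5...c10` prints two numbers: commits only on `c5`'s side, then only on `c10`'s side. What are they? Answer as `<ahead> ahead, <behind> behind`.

Reachable from c5: {c1, c10, c11, c12, c13, c14, c15, c2, c3, c4, c5, c6, c7, c8, c9}.
Reachable from c10: {c10, c11, c12, c13, c14, c15, c2, c3, c4, c7, c8}.
Only in c5's history (ahead): {c1, c5, c6, c9} — 4.
Only in c10's history (behind): {} — 0.

4 ahead, 0 behind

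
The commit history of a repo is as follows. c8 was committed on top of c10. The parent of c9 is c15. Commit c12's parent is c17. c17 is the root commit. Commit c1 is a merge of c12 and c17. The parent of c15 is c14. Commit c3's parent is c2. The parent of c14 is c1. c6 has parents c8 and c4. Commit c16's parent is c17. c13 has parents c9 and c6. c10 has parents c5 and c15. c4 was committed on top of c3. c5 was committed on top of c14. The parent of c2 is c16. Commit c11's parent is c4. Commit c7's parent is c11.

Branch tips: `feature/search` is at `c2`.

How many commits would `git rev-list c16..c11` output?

Reachable from c11: {c11, c16, c17, c2, c3, c4}.
Reachable from c16: {c16, c17}.
In c11's history but not c16's: {c11, c2, c3, c4} — 4 commits.

4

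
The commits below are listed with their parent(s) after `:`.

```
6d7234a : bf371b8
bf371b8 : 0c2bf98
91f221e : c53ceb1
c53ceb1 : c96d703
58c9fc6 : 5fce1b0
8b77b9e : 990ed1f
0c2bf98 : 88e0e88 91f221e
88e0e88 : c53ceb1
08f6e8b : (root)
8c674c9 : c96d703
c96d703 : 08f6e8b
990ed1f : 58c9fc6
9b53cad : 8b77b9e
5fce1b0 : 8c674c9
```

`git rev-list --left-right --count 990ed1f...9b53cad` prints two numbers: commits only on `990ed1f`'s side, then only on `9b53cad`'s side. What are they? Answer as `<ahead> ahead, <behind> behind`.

Reachable from 990ed1f: {08f6e8b, 58c9fc6, 5fce1b0, 8c674c9, 990ed1f, c96d703}.
Reachable from 9b53cad: {08f6e8b, 58c9fc6, 5fce1b0, 8b77b9e, 8c674c9, 990ed1f, 9b53cad, c96d703}.
Only in 990ed1f's history (ahead): {} — 0.
Only in 9b53cad's history (behind): {8b77b9e, 9b53cad} — 2.

0 ahead, 2 behind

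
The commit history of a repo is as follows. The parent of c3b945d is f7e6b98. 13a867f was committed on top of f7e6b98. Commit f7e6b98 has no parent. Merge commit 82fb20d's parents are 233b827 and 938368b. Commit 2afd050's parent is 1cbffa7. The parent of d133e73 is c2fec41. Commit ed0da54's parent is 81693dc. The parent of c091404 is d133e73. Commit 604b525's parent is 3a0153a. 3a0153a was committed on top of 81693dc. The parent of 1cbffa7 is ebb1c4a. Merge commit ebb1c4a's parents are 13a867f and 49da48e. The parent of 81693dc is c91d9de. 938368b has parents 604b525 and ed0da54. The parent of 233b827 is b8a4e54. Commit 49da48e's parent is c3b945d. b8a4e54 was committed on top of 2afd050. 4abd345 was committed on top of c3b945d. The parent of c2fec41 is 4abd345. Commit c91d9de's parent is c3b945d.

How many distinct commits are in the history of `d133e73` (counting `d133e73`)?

Walking parent pointers from d133e73: reachable set = {4abd345, c2fec41, c3b945d, d133e73, f7e6b98}.
That is 5 commits.

5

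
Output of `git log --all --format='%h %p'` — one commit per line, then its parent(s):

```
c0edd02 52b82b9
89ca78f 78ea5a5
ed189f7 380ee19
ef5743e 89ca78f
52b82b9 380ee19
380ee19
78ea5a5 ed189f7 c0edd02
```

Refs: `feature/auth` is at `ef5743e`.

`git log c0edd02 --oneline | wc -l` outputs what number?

3

Walking parent pointers from c0edd02: reachable set = {380ee19, 52b82b9, c0edd02}.
That is 3 commits.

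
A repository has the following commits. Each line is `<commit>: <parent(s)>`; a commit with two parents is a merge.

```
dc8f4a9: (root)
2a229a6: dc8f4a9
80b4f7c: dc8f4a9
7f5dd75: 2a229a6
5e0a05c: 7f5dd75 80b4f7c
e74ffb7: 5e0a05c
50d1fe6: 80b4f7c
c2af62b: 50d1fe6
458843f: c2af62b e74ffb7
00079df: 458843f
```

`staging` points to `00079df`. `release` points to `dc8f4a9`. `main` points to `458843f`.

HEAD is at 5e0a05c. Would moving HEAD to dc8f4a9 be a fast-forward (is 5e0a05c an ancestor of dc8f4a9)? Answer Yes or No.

No

A fast-forward from 5e0a05c to dc8f4a9 is possible iff 5e0a05c is an ancestor of dc8f4a9.
Ancestors of dc8f4a9: {dc8f4a9}.
5e0a05c is not among them, so fast-forward is not possible.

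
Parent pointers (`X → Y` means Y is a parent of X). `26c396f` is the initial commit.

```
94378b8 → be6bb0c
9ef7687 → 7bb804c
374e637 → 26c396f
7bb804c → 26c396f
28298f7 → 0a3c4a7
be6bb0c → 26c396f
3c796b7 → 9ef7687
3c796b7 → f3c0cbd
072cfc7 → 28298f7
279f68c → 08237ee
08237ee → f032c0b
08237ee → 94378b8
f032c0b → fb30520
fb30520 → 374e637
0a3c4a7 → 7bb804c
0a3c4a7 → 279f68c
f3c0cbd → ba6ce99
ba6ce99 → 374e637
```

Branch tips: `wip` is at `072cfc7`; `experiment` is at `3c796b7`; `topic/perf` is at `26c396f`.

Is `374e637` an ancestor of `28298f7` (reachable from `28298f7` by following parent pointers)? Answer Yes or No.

Ancestors of 28298f7 (commits reachable by following parents): {08237ee, 0a3c4a7, 26c396f, 279f68c, 28298f7, 374e637, 7bb804c, 94378b8, be6bb0c, f032c0b, fb30520}.
374e637 is in that set, so it is an ancestor of 28298f7.

Yes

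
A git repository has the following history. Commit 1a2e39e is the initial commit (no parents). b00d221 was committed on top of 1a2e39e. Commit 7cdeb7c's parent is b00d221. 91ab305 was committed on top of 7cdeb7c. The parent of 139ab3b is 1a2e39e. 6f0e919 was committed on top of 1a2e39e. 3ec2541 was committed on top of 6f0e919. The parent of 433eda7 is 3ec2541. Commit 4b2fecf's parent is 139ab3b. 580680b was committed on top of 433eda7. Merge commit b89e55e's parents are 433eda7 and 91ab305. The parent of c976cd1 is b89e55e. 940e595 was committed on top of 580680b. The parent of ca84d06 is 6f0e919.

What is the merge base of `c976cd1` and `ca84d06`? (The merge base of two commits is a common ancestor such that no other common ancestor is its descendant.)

6f0e919

Ancestors of c976cd1: {1a2e39e, 3ec2541, 433eda7, 6f0e919, 7cdeb7c, 91ab305, b00d221, b89e55e, c976cd1}.
Ancestors of ca84d06: {1a2e39e, 6f0e919, ca84d06}.
Common ancestors: {1a2e39e, 6f0e919}.
Among these, 6f0e919 is not an ancestor of any other common ancestor — it is the merge base.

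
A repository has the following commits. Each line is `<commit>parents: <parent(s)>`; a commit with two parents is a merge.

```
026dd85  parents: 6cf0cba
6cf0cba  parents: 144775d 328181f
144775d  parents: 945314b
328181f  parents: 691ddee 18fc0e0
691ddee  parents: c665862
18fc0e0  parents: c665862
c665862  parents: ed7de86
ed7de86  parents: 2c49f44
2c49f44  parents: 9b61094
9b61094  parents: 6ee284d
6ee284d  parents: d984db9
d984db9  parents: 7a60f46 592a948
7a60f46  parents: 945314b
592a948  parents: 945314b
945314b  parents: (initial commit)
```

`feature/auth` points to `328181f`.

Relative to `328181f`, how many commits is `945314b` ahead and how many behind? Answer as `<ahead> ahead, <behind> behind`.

0 ahead, 11 behind

Reachable from 945314b: {945314b}.
Reachable from 328181f: {18fc0e0, 2c49f44, 328181f, 592a948, 691ddee, 6ee284d, 7a60f46, 945314b, 9b61094, c665862, d984db9, ed7de86}.
Only in 945314b's history (ahead): {} — 0.
Only in 328181f's history (behind): {18fc0e0, 2c49f44, 328181f, 592a948, 691ddee, 6ee284d, 7a60f46, 9b61094, c665862, d984db9, ed7de86} — 11.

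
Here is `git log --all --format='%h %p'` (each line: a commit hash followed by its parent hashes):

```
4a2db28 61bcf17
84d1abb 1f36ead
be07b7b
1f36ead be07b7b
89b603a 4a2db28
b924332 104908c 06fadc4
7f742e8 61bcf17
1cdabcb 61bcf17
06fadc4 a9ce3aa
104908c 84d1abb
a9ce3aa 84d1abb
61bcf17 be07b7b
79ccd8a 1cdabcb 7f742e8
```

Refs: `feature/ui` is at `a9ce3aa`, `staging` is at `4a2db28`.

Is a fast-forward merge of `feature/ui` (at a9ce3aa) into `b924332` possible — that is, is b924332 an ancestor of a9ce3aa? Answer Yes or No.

A fast-forward from b924332 to a9ce3aa is possible iff b924332 is an ancestor of a9ce3aa.
Ancestors of a9ce3aa: {1f36ead, 84d1abb, a9ce3aa, be07b7b}.
b924332 is not among them, so fast-forward is not possible.

No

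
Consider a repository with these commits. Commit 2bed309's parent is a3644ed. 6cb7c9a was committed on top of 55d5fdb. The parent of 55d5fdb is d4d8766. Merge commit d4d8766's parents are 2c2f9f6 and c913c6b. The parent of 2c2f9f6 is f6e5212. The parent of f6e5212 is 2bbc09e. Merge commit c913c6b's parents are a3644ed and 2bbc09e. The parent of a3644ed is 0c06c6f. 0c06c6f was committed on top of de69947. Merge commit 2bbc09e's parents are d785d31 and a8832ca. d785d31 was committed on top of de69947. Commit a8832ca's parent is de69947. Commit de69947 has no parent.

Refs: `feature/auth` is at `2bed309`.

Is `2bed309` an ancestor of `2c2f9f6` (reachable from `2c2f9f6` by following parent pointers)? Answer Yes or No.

No

Ancestors of 2c2f9f6: {2bbc09e, 2c2f9f6, a8832ca, d785d31, de69947, f6e5212}.
2bed309 is not in that set, so it is not an ancestor of 2c2f9f6.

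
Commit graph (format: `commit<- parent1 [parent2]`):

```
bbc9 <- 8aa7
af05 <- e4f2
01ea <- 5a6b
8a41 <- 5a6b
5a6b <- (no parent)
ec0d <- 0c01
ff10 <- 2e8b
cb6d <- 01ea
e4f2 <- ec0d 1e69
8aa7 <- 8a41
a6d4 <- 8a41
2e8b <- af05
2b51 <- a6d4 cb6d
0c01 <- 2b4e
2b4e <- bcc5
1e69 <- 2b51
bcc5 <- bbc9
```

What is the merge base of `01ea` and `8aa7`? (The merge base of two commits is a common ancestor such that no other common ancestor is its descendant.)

Ancestors of 01ea: {01ea, 5a6b}.
Ancestors of 8aa7: {5a6b, 8a41, 8aa7}.
Common ancestors: {5a6b}.
The only common ancestor is 5a6b, so it is the merge base.

5a6b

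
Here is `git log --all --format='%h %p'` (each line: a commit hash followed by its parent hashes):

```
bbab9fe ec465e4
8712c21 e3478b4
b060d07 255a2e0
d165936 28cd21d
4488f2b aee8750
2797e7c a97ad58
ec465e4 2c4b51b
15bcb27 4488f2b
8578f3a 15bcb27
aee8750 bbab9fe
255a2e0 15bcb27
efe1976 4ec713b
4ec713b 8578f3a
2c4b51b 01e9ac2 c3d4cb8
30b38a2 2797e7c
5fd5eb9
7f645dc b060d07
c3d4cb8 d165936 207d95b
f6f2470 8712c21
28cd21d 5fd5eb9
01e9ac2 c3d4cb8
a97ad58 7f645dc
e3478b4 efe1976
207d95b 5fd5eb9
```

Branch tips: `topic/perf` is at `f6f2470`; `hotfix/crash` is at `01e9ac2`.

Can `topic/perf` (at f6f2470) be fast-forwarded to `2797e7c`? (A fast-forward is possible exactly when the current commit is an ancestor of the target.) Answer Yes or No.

No

A fast-forward from f6f2470 to 2797e7c is possible iff f6f2470 is an ancestor of 2797e7c.
Ancestors of 2797e7c: {01e9ac2, 15bcb27, 207d95b, 255a2e0, 2797e7c, 28cd21d, 2c4b51b, 4488f2b, 5fd5eb9, 7f645dc, a97ad58, aee8750, b060d07, bbab9fe, c3d4cb8, d165936, ec465e4}.
f6f2470 is not among them, so fast-forward is not possible.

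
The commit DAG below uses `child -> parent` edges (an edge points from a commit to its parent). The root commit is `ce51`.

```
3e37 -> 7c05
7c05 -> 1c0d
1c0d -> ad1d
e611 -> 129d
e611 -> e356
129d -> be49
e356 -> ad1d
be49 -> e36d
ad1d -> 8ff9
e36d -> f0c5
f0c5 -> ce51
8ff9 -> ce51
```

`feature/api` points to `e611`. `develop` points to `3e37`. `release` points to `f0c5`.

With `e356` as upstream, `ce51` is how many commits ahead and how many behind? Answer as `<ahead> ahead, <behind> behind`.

0 ahead, 3 behind

Reachable from ce51: {ce51}.
Reachable from e356: {8ff9, ad1d, ce51, e356}.
Only in ce51's history (ahead): {} — 0.
Only in e356's history (behind): {8ff9, ad1d, e356} — 3.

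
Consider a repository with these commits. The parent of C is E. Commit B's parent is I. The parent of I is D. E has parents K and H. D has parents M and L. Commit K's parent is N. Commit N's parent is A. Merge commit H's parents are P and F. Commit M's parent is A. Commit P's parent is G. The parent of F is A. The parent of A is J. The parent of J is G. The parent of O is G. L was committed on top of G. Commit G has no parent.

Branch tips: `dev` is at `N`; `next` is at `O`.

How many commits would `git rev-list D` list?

6

Walking parent pointers from D: reachable set = {A, D, G, J, L, M}.
That is 6 commits.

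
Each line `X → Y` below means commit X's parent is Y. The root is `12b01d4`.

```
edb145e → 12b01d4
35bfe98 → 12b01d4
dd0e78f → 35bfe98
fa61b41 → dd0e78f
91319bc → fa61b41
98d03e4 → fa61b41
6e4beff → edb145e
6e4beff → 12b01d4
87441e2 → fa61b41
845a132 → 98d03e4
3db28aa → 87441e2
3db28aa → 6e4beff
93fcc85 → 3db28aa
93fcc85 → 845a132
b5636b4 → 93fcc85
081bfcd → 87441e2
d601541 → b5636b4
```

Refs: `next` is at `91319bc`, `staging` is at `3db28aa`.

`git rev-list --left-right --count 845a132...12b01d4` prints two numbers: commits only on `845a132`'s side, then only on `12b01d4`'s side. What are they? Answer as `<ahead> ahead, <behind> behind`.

5 ahead, 0 behind

Reachable from 845a132: {12b01d4, 35bfe98, 845a132, 98d03e4, dd0e78f, fa61b41}.
Reachable from 12b01d4: {12b01d4}.
Only in 845a132's history (ahead): {35bfe98, 845a132, 98d03e4, dd0e78f, fa61b41} — 5.
Only in 12b01d4's history (behind): {} — 0.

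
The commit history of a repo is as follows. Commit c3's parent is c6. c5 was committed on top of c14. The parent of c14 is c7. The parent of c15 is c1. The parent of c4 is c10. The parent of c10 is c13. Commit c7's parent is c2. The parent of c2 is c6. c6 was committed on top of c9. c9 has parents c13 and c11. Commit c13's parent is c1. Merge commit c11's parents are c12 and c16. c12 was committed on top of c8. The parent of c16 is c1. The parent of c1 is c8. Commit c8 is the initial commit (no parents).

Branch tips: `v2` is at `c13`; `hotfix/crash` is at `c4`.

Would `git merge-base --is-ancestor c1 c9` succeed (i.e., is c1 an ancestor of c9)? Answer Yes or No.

Yes

Ancestors of c9 (commits reachable by following parents): {c1, c11, c12, c13, c16, c8, c9}.
c1 is in that set, so it is an ancestor of c9.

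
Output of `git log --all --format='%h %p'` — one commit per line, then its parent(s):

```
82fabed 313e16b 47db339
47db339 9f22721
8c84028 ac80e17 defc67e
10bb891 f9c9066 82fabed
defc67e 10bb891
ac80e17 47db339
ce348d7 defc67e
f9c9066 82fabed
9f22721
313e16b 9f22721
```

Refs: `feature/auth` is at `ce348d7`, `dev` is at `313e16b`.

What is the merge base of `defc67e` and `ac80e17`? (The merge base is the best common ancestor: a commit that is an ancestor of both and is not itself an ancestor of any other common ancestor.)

Ancestors of defc67e: {10bb891, 313e16b, 47db339, 82fabed, 9f22721, defc67e, f9c9066}.
Ancestors of ac80e17: {47db339, 9f22721, ac80e17}.
Common ancestors: {47db339, 9f22721}.
Among these, 47db339 is not an ancestor of any other common ancestor — it is the merge base.

47db339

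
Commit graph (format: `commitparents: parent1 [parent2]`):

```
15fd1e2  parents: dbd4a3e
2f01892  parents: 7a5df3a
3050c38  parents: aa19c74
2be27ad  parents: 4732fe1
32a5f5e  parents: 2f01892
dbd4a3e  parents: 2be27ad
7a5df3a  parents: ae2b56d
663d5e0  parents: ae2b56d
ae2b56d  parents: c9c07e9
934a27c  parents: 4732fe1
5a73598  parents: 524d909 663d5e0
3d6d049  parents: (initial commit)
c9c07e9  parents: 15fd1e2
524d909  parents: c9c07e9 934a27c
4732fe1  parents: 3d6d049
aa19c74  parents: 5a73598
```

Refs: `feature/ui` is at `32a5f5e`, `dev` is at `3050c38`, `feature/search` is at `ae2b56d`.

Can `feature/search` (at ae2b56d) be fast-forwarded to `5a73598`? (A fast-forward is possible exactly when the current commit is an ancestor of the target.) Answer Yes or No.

A fast-forward from ae2b56d to 5a73598 is possible iff ae2b56d is an ancestor of 5a73598.
Ancestors of 5a73598: {15fd1e2, 2be27ad, 3d6d049, 4732fe1, 524d909, 5a73598, 663d5e0, 934a27c, ae2b56d, c9c07e9, dbd4a3e}.
ae2b56d is among them, so fast-forward is possible.

Yes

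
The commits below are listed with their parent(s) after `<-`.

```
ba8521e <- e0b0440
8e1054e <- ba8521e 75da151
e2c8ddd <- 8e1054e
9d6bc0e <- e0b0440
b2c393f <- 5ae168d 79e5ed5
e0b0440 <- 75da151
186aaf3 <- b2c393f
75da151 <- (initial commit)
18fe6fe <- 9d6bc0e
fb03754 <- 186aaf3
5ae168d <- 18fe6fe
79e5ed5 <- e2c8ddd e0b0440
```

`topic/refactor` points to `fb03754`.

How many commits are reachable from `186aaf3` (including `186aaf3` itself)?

11

Walking parent pointers from 186aaf3: reachable set = {186aaf3, 18fe6fe, 5ae168d, 75da151, 79e5ed5, 8e1054e, 9d6bc0e, b2c393f, ba8521e, e0b0440, e2c8ddd}.
That is 11 commits.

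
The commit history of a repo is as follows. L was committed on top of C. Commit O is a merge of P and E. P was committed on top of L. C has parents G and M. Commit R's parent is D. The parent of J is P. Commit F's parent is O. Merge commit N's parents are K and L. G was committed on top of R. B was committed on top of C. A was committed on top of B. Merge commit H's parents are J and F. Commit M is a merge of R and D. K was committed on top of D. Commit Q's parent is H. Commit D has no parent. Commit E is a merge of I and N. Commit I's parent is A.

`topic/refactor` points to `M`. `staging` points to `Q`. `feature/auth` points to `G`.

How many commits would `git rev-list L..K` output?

Reachable from K: {D, K}.
Reachable from L: {C, D, G, L, M, R}.
In K's history but not L's: {K} — 1 commit.

1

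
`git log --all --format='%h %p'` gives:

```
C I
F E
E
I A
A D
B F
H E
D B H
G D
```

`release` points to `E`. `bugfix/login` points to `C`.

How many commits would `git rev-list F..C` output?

Reachable from C: {A, B, C, D, E, F, H, I}.
Reachable from F: {E, F}.
In C's history but not F's: {A, B, C, D, H, I} — 6 commits.

6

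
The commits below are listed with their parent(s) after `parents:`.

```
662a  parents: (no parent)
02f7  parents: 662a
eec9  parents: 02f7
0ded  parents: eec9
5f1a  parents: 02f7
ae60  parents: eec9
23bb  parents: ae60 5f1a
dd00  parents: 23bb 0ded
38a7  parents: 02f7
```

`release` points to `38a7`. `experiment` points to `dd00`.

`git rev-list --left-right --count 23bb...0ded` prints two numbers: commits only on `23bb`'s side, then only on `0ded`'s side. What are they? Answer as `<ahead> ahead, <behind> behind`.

3 ahead, 1 behind

Reachable from 23bb: {02f7, 23bb, 5f1a, 662a, ae60, eec9}.
Reachable from 0ded: {02f7, 0ded, 662a, eec9}.
Only in 23bb's history (ahead): {23bb, 5f1a, ae60} — 3.
Only in 0ded's history (behind): {0ded} — 1.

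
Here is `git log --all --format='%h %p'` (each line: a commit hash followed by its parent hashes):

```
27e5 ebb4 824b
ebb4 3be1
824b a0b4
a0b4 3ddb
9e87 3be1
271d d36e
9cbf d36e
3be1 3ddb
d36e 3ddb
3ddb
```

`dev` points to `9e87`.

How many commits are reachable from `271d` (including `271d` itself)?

3

Walking parent pointers from 271d: reachable set = {271d, 3ddb, d36e}.
That is 3 commits.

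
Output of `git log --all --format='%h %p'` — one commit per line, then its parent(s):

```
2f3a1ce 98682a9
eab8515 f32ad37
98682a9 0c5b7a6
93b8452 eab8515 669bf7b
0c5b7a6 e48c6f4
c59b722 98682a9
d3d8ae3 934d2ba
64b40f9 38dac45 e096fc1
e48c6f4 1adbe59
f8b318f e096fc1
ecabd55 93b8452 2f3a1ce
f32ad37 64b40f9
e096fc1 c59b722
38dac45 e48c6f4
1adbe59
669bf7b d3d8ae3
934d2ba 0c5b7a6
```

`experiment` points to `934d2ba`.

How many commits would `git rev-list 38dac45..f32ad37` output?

6

Reachable from f32ad37: {0c5b7a6, 1adbe59, 38dac45, 64b40f9, 98682a9, c59b722, e096fc1, e48c6f4, f32ad37}.
Reachable from 38dac45: {1adbe59, 38dac45, e48c6f4}.
In f32ad37's history but not 38dac45's: {0c5b7a6, 64b40f9, 98682a9, c59b722, e096fc1, f32ad37} — 6 commits.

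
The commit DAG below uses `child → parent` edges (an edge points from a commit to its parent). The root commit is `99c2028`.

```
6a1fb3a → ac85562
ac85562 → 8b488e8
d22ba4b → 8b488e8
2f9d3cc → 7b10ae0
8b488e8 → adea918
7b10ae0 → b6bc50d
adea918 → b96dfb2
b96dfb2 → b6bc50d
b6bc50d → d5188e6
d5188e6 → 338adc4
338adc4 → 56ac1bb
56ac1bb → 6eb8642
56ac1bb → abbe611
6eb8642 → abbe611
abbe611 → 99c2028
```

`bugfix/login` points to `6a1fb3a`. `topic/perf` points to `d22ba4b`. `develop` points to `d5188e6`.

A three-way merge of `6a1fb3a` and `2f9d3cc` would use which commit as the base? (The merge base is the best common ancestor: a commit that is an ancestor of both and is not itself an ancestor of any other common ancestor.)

Ancestors of 6a1fb3a: {338adc4, 56ac1bb, 6a1fb3a, 6eb8642, 8b488e8, 99c2028, abbe611, ac85562, adea918, b6bc50d, b96dfb2, d5188e6}.
Ancestors of 2f9d3cc: {2f9d3cc, 338adc4, 56ac1bb, 6eb8642, 7b10ae0, 99c2028, abbe611, b6bc50d, d5188e6}.
Common ancestors: {338adc4, 56ac1bb, 6eb8642, 99c2028, abbe611, b6bc50d, d5188e6}.
Among these, b6bc50d is not an ancestor of any other common ancestor — it is the merge base.

b6bc50d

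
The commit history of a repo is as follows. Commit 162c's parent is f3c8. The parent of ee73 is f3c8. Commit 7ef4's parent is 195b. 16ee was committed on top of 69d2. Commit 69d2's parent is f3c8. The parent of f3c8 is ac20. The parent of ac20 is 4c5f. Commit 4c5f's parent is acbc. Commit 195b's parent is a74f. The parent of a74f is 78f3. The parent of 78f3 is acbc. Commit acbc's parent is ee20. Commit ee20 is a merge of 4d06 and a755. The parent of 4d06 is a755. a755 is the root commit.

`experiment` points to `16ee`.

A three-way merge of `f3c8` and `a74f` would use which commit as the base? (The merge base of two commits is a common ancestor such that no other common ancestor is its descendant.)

acbc

Ancestors of f3c8: {4c5f, 4d06, a755, ac20, acbc, ee20, f3c8}.
Ancestors of a74f: {4d06, 78f3, a74f, a755, acbc, ee20}.
Common ancestors: {4d06, a755, acbc, ee20}.
Among these, acbc is not an ancestor of any other common ancestor — it is the merge base.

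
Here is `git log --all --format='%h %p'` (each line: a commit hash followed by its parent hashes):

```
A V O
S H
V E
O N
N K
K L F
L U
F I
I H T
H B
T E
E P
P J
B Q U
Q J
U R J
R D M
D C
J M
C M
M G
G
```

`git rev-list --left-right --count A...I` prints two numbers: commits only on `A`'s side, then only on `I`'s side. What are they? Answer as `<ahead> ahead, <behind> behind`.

Reachable from A: {A, B, C, D, E, F, G, H, I, J, K, L, M, N, O, P, Q, R, T, U, V}.
Reachable from I: {B, C, D, E, G, H, I, J, M, P, Q, R, T, U}.
Only in A's history (ahead): {A, F, K, L, N, O, V} — 7.
Only in I's history (behind): {} — 0.

7 ahead, 0 behind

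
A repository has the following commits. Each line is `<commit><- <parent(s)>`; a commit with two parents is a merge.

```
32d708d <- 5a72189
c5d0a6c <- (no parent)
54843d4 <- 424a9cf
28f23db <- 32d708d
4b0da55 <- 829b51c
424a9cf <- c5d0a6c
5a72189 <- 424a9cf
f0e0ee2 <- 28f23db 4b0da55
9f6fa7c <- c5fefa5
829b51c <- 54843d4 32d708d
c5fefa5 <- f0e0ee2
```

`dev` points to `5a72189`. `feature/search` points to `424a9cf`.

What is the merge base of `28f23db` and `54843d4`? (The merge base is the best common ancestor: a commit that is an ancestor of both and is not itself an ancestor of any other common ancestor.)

Ancestors of 28f23db: {28f23db, 32d708d, 424a9cf, 5a72189, c5d0a6c}.
Ancestors of 54843d4: {424a9cf, 54843d4, c5d0a6c}.
Common ancestors: {424a9cf, c5d0a6c}.
Among these, 424a9cf is not an ancestor of any other common ancestor — it is the merge base.

424a9cf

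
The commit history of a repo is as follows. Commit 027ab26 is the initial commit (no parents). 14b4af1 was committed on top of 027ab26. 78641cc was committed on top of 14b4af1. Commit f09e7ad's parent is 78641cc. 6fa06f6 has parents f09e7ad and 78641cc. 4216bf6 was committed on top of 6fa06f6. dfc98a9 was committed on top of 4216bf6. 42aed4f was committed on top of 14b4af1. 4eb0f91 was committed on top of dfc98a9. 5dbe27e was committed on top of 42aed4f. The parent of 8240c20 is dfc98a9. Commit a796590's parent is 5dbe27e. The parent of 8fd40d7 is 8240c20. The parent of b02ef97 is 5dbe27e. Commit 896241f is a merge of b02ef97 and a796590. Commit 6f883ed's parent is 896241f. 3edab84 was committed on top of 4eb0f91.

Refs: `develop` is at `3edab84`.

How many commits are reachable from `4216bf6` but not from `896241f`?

Reachable from 4216bf6: {027ab26, 14b4af1, 4216bf6, 6fa06f6, 78641cc, f09e7ad}.
Reachable from 896241f: {027ab26, 14b4af1, 42aed4f, 5dbe27e, 896241f, a796590, b02ef97}.
In 4216bf6's history but not 896241f's: {4216bf6, 6fa06f6, 78641cc, f09e7ad} — 4 commits.

4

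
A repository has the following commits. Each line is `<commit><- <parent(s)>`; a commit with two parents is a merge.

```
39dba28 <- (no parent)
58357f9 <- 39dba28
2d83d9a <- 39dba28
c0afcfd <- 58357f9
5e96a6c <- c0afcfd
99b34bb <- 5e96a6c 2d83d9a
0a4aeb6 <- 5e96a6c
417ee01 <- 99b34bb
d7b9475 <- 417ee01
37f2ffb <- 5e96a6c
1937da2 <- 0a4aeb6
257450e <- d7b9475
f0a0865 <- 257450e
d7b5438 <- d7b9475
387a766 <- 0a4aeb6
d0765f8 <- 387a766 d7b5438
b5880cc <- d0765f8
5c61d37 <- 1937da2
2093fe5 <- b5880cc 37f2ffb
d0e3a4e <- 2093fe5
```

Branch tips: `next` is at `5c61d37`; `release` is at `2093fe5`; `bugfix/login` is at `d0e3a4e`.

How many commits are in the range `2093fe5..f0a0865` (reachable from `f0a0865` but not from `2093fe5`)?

2

Reachable from f0a0865: {257450e, 2d83d9a, 39dba28, 417ee01, 58357f9, 5e96a6c, 99b34bb, c0afcfd, d7b9475, f0a0865}.
Reachable from 2093fe5: {0a4aeb6, 2093fe5, 2d83d9a, 37f2ffb, 387a766, 39dba28, 417ee01, 58357f9, 5e96a6c, 99b34bb, b5880cc, c0afcfd, d0765f8, d7b5438, d7b9475}.
In f0a0865's history but not 2093fe5's: {257450e, f0a0865} — 2 commits.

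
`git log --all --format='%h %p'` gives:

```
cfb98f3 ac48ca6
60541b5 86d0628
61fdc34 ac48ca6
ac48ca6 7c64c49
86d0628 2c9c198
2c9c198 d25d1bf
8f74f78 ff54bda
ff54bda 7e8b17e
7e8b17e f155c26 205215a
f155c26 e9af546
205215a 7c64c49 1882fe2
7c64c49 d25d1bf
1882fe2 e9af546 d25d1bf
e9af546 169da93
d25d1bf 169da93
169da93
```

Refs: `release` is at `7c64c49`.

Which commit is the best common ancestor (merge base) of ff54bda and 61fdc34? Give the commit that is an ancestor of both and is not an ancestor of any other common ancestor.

7c64c49

Ancestors of ff54bda: {169da93, 1882fe2, 205215a, 7c64c49, 7e8b17e, d25d1bf, e9af546, f155c26, ff54bda}.
Ancestors of 61fdc34: {169da93, 61fdc34, 7c64c49, ac48ca6, d25d1bf}.
Common ancestors: {169da93, 7c64c49, d25d1bf}.
Among these, 7c64c49 is not an ancestor of any other common ancestor — it is the merge base.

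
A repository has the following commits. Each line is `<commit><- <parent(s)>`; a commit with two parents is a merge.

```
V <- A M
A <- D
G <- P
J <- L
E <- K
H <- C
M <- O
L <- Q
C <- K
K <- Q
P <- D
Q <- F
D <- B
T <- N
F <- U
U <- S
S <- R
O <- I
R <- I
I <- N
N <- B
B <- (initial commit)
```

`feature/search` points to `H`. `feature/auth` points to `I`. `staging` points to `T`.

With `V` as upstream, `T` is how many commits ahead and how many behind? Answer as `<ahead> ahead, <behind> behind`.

1 ahead, 6 behind

Reachable from T: {B, N, T}.
Reachable from V: {A, B, D, I, M, N, O, V}.
Only in T's history (ahead): {T} — 1.
Only in V's history (behind): {A, D, I, M, O, V} — 6.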